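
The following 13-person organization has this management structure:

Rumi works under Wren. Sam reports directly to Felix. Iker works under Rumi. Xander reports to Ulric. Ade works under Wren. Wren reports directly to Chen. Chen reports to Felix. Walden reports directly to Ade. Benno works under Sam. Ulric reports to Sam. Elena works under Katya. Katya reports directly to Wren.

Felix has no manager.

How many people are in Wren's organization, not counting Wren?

6

Wren directly manages Katya, Rumi, Ade. Under Katya: Elena (1). Under Rumi: Iker (1). Under Ade: Walden (1). So Wren's organization is 3 direct reports plus everyone under them: 2 + 2 + 2 = 6.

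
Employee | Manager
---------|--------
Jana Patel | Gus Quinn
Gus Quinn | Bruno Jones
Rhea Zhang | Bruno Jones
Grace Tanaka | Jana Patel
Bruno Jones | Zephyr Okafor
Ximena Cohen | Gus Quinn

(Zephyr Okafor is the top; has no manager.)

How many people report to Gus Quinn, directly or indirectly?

3

Gus Quinn directly manages Jana Patel, Ximena Cohen. Under Jana Patel: Grace Tanaka (1). Ximena Cohen has no reports. So Gus Quinn's organization is 2 direct reports plus everyone under them: 2 + 1 = 3.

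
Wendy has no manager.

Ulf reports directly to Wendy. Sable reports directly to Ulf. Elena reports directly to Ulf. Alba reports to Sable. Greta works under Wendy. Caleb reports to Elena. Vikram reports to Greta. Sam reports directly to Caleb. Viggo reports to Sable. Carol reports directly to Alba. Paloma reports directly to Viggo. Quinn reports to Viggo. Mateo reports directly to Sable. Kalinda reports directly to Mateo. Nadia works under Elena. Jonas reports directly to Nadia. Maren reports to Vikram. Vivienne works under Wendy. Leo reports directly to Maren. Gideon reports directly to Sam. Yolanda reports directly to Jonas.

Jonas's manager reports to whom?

Jonas reports to Nadia, and Nadia reports to Elena. So Jonas's skip-level manager is Elena.

Elena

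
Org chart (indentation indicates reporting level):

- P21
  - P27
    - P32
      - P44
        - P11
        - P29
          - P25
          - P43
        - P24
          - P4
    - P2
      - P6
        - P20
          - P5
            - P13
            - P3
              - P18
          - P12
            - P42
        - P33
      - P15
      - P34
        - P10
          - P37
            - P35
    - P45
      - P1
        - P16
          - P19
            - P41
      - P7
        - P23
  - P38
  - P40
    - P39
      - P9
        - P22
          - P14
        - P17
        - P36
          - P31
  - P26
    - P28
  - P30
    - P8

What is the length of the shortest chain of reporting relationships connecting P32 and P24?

2

P24 is in P32's organization: the chain from P24 up to P32 is P24 → P44 → P32, which is 2 links.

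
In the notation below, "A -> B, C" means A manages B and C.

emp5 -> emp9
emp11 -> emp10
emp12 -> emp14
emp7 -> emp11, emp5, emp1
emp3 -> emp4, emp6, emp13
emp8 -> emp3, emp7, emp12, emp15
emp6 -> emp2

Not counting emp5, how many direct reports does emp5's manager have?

2

emp5 reports to emp7. emp7's other direct reports are emp11, emp1 — 2 peers.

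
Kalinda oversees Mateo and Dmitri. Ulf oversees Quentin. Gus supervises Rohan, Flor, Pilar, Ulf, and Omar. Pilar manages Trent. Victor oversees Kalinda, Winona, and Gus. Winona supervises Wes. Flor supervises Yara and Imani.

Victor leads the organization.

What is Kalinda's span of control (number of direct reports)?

2

Kalinda directly manages Mateo, Dmitri. That is 2 direct reports.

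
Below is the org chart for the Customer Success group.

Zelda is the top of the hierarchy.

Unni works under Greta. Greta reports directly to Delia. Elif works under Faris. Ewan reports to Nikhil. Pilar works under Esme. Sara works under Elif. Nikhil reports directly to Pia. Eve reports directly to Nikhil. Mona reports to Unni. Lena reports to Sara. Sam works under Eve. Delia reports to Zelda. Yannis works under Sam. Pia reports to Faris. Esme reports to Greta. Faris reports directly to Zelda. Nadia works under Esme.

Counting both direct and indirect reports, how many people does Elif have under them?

2

Elif directly manages Sara. Under Sara: Lena (1). That's 2 in total.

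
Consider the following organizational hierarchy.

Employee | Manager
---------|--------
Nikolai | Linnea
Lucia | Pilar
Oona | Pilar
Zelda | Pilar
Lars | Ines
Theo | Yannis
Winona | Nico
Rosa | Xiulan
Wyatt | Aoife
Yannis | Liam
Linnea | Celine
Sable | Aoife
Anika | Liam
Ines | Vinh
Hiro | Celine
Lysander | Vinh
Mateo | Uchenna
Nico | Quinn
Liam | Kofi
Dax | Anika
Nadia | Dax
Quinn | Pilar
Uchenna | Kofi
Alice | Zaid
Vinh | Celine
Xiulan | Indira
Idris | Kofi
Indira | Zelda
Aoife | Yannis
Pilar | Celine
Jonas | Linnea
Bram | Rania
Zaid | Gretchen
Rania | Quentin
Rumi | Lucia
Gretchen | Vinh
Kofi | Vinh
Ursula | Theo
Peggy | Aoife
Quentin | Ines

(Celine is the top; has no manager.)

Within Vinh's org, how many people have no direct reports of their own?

11

The people in Vinh's organization with no one reporting to them are Bram, Lars, Lysander, Alice, Idris, Mateo, Nadia, Wyatt, Sable, Peggy, Ursula. That is 11.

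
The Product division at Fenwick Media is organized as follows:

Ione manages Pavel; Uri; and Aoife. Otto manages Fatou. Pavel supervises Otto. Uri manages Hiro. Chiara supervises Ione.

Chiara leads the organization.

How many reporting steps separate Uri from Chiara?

Chain from Uri up to Chiara: Uri → Ione → Chiara. That is 2 steps up, so Uri is 2 levels below Chiara.

2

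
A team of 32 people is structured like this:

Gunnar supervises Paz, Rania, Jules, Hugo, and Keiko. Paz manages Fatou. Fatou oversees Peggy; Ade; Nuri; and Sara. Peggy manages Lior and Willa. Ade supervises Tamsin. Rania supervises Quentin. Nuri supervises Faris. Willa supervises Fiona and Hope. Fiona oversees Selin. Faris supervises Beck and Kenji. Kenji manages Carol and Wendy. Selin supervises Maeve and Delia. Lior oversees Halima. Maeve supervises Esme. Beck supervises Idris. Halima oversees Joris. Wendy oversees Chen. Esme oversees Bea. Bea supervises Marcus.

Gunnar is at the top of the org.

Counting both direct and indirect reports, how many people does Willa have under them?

8

Willa directly manages Fiona, Hope. Under Fiona: Selin, Delia, Maeve, Esme, Bea, Marcus (6). Hope has no reports. So Willa's organization is 2 direct reports plus everyone under them: 7 + 1 = 8.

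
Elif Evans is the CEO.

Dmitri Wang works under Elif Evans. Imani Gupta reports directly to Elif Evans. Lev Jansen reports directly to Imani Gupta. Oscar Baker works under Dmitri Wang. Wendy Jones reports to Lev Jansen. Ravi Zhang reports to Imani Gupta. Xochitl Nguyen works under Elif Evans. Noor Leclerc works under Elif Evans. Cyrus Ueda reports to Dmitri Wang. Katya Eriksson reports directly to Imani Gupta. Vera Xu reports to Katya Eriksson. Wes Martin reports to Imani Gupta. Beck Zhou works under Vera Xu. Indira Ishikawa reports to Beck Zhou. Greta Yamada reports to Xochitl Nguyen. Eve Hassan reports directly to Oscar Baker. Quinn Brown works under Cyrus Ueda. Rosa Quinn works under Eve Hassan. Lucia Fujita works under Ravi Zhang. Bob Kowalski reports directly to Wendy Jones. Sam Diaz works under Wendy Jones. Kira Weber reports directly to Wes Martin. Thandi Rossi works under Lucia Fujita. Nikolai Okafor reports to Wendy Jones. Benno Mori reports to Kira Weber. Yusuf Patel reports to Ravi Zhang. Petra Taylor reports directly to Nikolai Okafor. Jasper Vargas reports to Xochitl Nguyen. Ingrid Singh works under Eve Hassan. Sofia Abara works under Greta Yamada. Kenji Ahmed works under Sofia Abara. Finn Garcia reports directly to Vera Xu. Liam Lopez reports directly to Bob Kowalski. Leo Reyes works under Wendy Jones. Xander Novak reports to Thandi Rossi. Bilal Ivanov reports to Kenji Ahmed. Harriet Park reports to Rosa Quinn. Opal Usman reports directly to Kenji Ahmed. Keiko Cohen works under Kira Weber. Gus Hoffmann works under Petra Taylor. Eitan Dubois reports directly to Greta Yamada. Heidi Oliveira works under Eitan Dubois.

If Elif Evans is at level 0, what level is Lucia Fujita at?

Chain from Lucia Fujita up to Elif Evans: Lucia Fujita → Ravi Zhang → Imani Gupta → Elif Evans. That is 3 steps up, so Lucia Fujita is 3 levels below Elif Evans.

3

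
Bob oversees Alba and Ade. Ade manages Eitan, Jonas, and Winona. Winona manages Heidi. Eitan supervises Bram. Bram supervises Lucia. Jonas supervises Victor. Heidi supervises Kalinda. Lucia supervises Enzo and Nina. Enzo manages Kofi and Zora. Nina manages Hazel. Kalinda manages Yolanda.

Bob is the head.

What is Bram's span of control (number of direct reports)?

Bram directly manages Lucia. That is 1 direct report.

1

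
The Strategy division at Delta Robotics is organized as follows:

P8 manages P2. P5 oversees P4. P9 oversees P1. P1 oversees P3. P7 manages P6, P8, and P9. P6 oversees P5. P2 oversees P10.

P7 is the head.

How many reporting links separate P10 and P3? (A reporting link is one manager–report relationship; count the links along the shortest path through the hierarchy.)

P10 is 3 levels below P7, and P3 is 3 levels below P7 (their lowest common manager). The shortest path runs up from P10 to P7 and back down to P3: 3 + 3 = 6 links.

6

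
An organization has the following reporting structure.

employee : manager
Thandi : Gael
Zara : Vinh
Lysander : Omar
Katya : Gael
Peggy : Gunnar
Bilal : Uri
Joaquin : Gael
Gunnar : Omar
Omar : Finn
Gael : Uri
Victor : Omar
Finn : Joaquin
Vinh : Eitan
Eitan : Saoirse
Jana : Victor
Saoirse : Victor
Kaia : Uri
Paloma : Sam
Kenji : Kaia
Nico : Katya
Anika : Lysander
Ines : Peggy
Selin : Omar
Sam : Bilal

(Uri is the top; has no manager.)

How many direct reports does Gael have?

3

Gael directly manages Joaquin, Katya, Thandi. That is 3 direct reports.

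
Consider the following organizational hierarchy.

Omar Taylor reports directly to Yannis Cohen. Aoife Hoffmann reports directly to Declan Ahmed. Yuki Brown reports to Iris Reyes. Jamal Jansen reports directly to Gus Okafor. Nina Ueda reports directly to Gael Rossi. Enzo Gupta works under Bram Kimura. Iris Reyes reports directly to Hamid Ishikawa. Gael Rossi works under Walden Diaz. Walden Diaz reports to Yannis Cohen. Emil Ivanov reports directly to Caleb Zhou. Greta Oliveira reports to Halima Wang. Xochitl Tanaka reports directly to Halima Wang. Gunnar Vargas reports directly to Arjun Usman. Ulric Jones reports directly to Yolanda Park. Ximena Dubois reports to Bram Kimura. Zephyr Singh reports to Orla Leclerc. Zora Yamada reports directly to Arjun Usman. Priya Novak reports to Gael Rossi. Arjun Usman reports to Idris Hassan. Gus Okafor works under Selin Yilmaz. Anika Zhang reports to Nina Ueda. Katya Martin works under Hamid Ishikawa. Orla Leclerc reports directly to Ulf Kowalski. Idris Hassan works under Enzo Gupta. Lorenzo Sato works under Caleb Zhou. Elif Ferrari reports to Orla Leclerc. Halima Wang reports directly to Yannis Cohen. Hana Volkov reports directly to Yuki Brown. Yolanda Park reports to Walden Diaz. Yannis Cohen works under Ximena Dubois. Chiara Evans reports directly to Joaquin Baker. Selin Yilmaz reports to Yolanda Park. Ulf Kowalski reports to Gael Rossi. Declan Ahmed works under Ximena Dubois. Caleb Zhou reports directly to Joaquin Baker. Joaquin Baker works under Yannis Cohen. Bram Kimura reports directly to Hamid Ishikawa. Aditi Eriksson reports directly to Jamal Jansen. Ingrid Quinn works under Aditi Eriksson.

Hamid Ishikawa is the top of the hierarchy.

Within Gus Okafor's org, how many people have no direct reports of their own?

The only person in Gus Okafor's organization with no one reporting to them is Ingrid Quinn. That is 1.

1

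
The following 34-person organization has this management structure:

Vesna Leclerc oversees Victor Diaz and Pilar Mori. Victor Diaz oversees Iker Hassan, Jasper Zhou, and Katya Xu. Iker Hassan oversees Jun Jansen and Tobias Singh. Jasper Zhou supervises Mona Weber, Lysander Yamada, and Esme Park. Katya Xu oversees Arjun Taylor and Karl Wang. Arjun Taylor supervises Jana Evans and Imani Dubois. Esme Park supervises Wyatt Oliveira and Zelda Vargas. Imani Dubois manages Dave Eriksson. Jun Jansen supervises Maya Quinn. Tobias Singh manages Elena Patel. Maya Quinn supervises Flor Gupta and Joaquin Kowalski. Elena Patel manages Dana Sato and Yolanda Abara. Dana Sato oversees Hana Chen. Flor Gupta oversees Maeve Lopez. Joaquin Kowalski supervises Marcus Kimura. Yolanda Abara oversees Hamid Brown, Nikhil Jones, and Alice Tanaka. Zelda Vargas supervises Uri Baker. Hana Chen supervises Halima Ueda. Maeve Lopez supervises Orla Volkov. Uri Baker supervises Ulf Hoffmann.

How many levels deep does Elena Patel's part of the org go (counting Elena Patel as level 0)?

The longest chain under Elena Patel runs Elena Patel → Dana Sato → Hana Chen → Halima Ueda, which is 3 levels below Elena Patel.

3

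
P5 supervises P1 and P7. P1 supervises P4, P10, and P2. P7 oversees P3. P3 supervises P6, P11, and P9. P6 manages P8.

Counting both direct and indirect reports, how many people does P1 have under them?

3

P1 directly manages P10, P4, P2. P10 has no reports. P4 has no reports. P2 has no reports. So P1's organization is 3 direct reports plus everyone under them: 1 + 1 + 1 = 3.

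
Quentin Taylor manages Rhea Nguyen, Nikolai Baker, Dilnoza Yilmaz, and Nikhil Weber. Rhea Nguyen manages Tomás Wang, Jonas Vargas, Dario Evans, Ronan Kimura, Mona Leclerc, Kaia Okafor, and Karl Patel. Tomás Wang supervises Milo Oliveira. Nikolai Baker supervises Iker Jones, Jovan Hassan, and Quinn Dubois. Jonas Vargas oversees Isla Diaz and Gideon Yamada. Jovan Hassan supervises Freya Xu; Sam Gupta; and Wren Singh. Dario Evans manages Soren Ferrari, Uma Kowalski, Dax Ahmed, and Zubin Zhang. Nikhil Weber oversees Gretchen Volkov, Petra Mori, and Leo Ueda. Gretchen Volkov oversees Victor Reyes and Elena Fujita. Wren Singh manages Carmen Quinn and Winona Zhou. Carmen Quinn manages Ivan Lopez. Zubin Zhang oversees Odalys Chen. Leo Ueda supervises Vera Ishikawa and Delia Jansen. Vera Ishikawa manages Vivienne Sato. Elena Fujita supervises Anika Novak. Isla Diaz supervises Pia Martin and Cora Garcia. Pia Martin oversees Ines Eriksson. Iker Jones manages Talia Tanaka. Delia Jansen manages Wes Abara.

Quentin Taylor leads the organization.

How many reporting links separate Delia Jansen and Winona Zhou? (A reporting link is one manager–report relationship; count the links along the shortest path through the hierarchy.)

Delia Jansen is 3 levels below Quentin Taylor, and Winona Zhou is 4 levels below Quentin Taylor (their lowest common manager). The shortest path runs up from Delia Jansen to Quentin Taylor and back down to Winona Zhou: 3 + 4 = 7 links.

7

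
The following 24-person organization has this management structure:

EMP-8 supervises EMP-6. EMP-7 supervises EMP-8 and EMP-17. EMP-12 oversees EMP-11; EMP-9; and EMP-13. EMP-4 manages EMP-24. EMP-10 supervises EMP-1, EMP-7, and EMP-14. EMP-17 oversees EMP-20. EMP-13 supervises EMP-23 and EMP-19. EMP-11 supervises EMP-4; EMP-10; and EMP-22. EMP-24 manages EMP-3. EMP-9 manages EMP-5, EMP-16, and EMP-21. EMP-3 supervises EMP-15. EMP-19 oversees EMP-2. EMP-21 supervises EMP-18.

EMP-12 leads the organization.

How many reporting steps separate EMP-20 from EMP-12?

Chain from EMP-20 up to EMP-12: EMP-20 → EMP-17 → EMP-7 → EMP-10 → EMP-11 → EMP-12. That is 5 steps up, so EMP-20 is 5 levels below EMP-12.

5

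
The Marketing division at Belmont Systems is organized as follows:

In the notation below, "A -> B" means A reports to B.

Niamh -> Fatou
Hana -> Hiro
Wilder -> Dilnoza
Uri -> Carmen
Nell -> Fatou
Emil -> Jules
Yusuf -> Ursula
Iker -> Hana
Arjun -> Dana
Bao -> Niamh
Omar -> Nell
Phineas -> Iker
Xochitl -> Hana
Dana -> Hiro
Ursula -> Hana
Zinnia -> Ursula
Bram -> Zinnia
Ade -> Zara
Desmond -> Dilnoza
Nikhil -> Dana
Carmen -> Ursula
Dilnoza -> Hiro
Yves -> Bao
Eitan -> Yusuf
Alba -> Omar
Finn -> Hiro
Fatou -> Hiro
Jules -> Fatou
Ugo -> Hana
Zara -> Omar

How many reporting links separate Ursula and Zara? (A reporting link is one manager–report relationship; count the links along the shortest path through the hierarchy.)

6

Ursula is 2 levels below Hiro, and Zara is 4 levels below Hiro (their lowest common manager). The shortest path runs up from Ursula to Hiro and back down to Zara: 2 + 4 = 6 links.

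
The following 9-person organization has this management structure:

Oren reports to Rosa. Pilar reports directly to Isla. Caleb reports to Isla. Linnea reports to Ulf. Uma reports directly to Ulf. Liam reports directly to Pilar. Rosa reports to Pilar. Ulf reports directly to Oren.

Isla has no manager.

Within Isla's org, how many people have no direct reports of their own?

The people in Isla's organization with no one reporting to them are Caleb, Liam, Uma, Linnea. That is 4.

4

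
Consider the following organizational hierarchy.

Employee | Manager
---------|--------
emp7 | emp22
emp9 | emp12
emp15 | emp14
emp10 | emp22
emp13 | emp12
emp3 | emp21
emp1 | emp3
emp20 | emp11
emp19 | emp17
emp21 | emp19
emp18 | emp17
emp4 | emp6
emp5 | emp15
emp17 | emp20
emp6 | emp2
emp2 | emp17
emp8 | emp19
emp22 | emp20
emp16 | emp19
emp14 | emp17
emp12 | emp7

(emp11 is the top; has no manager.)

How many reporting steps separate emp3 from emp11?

5

Chain from emp3 up to emp11: emp3 → emp21 → emp19 → emp17 → emp20 → emp11. That is 5 steps up, so emp3 is 5 levels below emp11.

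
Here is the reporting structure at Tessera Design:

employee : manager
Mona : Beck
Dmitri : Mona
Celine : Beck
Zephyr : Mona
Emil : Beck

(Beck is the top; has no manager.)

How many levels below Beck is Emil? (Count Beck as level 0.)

Chain from Emil up to Beck: Emil → Beck. That is 1 step up, so Emil is 1 level below Beck.

1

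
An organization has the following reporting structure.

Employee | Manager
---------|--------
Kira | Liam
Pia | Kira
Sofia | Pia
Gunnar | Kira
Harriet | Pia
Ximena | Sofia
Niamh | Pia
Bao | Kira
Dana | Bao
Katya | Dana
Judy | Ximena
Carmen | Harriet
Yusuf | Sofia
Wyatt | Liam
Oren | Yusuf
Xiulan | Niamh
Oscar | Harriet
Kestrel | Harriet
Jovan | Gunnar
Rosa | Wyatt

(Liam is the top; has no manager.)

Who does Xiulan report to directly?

Xiulan reports directly to Niamh.

Niamh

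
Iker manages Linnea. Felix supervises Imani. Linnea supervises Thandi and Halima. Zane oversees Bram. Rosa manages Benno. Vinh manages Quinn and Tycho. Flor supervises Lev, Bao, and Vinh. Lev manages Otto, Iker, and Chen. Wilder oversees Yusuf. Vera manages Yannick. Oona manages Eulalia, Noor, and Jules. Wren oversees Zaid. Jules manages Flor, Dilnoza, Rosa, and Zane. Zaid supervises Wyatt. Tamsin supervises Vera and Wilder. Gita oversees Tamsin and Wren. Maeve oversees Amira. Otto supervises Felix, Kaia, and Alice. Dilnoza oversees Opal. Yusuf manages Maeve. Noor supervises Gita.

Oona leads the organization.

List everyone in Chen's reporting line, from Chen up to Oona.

Chen -> Lev -> Flor -> Jules -> Oona

Chen reports to Lev. Lev reports to Flor. Flor reports to Jules. Jules reports to Oona. Oona is at the top.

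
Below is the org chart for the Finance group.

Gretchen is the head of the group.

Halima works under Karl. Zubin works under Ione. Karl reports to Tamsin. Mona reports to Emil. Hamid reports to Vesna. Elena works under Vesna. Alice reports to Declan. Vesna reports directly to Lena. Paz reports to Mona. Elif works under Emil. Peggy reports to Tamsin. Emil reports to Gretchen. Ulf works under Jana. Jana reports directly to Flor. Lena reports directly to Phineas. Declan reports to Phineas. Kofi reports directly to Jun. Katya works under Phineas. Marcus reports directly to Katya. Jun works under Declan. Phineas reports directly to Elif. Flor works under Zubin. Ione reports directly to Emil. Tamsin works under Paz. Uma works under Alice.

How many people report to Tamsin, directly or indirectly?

3

Tamsin directly manages Karl, Peggy. Under Karl: Halima (1). Peggy has no reports. So Tamsin's organization is 2 direct reports plus everyone under them: 2 + 1 = 3.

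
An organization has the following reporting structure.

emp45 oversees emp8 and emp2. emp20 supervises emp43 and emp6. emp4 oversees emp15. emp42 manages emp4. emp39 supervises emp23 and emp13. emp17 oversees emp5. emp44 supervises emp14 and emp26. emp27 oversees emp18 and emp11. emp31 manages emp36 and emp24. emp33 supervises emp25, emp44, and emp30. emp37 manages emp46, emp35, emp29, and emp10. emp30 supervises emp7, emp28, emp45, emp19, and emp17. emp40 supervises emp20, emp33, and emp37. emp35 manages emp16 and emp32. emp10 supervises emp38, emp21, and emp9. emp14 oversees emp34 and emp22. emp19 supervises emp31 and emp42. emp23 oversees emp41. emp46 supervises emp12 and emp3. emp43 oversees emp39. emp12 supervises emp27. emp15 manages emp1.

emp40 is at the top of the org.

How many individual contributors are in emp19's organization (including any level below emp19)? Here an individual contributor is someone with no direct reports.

The people in emp19's organization with no one reporting to them are emp1, emp24, emp36. That is 3.

3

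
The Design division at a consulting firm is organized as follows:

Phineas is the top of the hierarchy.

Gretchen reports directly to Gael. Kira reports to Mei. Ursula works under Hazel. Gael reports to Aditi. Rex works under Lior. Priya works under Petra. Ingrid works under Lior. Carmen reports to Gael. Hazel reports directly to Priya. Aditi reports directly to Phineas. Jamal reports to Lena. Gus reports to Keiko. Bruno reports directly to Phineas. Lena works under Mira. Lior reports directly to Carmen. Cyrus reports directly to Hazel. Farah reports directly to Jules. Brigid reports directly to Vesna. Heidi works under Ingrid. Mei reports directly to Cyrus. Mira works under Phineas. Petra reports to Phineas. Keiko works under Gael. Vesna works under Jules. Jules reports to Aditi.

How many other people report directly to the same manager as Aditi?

3

Aditi reports to Phineas. Phineas's other direct reports are Petra, Mira, Bruno — 3 peers.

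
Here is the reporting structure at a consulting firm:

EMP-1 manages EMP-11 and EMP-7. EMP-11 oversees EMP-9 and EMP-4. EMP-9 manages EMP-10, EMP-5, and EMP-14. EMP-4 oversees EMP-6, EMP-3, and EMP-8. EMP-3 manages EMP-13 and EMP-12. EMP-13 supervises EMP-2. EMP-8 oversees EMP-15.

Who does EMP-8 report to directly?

EMP-8 reports directly to EMP-4.

EMP-4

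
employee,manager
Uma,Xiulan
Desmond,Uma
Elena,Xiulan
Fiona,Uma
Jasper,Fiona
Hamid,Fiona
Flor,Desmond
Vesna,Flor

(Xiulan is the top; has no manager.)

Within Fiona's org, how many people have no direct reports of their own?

2

The people in Fiona's organization with no one reporting to them are Hamid, Jasper. That is 2.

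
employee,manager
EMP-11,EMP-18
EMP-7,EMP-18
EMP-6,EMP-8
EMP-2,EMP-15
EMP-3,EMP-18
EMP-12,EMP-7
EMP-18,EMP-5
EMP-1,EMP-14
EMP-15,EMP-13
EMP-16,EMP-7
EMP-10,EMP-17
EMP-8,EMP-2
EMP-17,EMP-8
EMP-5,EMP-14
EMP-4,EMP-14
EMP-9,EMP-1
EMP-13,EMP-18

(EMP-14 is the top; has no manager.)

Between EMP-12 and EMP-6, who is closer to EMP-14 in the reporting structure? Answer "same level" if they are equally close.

EMP-12 is 4 levels below EMP-14; EMP-6 is 7. EMP-12 is higher.

EMP-12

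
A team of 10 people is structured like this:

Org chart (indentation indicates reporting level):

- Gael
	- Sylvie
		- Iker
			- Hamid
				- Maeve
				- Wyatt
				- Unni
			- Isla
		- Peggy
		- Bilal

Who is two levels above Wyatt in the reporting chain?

Iker

Wyatt reports to Hamid, and Hamid reports to Iker. So Wyatt's skip-level manager is Iker.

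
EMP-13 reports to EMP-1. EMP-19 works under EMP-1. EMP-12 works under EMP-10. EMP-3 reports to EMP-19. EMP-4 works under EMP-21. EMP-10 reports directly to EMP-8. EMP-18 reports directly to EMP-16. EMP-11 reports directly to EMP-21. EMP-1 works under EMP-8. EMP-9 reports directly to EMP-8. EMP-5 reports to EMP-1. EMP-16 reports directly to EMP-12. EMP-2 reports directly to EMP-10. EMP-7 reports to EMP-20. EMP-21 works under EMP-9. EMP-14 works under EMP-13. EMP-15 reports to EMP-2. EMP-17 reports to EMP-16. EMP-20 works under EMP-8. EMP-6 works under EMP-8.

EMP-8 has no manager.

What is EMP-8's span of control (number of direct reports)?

EMP-8 directly manages EMP-10, EMP-1, EMP-9, EMP-20, EMP-6. That is 5 direct reports.

5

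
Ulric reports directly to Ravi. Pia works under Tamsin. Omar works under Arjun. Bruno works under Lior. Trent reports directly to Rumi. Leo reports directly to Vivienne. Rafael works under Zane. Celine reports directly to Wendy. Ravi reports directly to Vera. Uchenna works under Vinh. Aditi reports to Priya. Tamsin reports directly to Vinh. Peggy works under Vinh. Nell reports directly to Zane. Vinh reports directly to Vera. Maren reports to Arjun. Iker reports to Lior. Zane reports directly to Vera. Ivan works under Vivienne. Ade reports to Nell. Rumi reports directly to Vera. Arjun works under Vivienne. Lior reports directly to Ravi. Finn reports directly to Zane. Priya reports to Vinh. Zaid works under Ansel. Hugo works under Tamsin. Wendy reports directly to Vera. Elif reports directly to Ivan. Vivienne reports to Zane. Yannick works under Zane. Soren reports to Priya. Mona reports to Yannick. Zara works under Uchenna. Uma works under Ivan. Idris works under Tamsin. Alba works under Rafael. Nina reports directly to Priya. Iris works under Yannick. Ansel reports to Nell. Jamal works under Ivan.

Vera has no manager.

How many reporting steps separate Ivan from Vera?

3

Chain from Ivan up to Vera: Ivan → Vivienne → Zane → Vera. That is 3 steps up, so Ivan is 3 levels below Vera.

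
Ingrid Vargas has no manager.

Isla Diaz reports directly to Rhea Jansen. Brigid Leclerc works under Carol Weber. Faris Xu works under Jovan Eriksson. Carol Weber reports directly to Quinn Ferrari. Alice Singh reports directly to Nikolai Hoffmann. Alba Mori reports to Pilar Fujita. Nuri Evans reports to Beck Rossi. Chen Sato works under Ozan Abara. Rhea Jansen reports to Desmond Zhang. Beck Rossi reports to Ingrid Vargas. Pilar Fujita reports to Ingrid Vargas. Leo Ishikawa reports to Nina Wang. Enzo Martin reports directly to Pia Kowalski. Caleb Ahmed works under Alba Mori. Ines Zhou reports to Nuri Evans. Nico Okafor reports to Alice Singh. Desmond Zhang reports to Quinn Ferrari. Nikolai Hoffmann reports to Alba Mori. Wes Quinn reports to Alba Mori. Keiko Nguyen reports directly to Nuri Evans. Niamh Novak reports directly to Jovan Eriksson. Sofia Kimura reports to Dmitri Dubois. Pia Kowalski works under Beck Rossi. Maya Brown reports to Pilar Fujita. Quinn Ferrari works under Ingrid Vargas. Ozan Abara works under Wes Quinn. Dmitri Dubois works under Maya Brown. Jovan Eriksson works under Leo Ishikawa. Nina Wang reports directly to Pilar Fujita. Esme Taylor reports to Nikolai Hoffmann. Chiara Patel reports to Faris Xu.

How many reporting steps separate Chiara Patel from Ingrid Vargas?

6

Chain from Chiara Patel up to Ingrid Vargas: Chiara Patel → Faris Xu → Jovan Eriksson → Leo Ishikawa → Nina Wang → Pilar Fujita → Ingrid Vargas. That is 6 steps up, so Chiara Patel is 6 levels below Ingrid Vargas.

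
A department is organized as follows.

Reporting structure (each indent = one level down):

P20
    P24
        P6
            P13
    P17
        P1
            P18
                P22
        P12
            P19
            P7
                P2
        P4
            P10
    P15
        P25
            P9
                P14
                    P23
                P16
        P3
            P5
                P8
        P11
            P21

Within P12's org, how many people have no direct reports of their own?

2

The people in P12's organization with no one reporting to them are P2, P19. That is 2.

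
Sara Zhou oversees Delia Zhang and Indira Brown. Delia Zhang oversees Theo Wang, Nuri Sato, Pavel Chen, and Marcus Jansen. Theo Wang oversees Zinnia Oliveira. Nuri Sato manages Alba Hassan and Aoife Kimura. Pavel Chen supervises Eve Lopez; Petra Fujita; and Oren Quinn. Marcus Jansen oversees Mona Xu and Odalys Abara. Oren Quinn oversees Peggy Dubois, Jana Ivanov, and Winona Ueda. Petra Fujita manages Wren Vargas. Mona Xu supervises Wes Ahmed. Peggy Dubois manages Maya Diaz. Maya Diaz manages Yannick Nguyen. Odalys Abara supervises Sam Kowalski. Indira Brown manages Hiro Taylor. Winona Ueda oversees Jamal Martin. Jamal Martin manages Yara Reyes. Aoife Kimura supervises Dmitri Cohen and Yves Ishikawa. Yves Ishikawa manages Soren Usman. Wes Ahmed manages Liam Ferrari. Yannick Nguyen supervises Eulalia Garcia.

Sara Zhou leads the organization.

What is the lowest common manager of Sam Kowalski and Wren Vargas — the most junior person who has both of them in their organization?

Delia Zhang

Sam Kowalski's chain of managers is Odalys Abara, Marcus Jansen, Delia Zhang, Sara Zhou. Wren Vargas's chain of managers is Petra Fujita, Pavel Chen, Delia Zhang, Sara Zhou. The first manager that appears in both chains is Delia Zhang.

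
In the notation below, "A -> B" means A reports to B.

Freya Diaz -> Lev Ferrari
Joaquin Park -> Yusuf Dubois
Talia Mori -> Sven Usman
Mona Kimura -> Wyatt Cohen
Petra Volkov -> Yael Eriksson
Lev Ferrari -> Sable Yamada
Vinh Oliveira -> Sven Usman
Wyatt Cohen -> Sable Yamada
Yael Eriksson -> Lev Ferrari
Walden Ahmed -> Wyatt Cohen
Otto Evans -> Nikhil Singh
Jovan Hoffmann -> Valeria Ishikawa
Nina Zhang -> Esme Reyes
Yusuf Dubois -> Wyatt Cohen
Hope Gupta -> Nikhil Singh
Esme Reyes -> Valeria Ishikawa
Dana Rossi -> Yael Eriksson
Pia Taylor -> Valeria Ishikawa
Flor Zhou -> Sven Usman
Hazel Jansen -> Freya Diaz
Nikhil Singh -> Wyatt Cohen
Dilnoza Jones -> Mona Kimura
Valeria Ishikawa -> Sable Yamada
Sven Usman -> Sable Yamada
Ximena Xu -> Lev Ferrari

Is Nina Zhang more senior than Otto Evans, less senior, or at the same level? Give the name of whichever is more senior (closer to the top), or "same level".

Both Nina Zhang and Otto Evans are 3 levels below Sable Yamada.

same level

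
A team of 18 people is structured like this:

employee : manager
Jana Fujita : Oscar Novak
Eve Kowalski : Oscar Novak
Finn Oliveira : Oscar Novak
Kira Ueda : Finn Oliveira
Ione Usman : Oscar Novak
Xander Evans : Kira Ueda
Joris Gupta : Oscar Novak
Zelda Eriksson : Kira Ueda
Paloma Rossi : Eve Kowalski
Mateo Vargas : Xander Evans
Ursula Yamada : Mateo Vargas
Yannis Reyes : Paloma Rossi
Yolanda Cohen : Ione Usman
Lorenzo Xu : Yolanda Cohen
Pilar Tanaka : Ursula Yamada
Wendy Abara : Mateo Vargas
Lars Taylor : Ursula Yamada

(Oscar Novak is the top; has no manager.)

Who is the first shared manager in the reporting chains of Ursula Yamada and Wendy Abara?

Mateo Vargas

Ursula Yamada's chain of managers is Mateo Vargas, Xander Evans, Kira Ueda, Finn Oliveira, Oscar Novak. Wendy Abara's chain of managers is Mateo Vargas, Xander Evans, Kira Ueda, Finn Oliveira, Oscar Novak. The first manager that appears in both chains is Mateo Vargas.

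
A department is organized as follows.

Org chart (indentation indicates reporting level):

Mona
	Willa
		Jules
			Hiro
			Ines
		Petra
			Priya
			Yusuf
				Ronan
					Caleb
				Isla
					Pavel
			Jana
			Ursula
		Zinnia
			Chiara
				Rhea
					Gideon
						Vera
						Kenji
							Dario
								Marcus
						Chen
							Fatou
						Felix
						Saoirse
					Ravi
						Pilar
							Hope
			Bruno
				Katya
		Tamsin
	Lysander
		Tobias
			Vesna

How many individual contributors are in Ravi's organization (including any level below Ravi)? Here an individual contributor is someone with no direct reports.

1

The only person in Ravi's organization with no one reporting to them is Hope. That is 1.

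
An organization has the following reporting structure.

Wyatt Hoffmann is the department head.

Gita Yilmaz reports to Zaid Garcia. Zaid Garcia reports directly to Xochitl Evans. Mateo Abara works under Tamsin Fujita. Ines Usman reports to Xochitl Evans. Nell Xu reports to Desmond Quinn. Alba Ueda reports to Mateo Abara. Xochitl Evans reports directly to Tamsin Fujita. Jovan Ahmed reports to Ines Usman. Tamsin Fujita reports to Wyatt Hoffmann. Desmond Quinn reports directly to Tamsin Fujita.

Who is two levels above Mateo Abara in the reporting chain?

Mateo Abara reports to Tamsin Fujita, and Tamsin Fujita reports to Wyatt Hoffmann. So Mateo Abara's skip-level manager is Wyatt Hoffmann.

Wyatt Hoffmann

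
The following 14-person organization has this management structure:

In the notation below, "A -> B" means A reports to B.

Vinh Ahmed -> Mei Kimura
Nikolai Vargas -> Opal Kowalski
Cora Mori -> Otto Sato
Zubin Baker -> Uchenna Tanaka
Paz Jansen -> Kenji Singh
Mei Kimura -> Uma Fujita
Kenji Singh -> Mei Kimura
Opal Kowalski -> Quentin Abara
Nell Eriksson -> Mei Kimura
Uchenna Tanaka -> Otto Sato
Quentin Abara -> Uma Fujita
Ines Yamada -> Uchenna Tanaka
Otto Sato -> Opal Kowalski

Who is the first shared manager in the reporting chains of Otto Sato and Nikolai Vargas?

Opal Kowalski

Otto Sato's chain of managers is Opal Kowalski, Quentin Abara, Uma Fujita. Nikolai Vargas's chain of managers is Opal Kowalski, Quentin Abara, Uma Fujita. The first manager that appears in both chains is Opal Kowalski.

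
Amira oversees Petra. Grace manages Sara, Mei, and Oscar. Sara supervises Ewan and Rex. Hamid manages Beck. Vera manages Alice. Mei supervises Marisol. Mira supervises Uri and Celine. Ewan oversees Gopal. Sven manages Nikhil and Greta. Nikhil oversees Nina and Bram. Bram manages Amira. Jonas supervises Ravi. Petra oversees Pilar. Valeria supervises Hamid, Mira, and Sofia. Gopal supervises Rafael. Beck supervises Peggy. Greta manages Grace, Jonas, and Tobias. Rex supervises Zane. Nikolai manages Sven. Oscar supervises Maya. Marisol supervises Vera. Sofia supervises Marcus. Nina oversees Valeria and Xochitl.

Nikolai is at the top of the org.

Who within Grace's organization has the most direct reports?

Direct-report counts within Grace's organization: Grace has 3; Oscar has 1; Mei has 1; Marisol has 1; Vera has 1; Sara has 2; Rex has 1; Ewan has 1; Gopal has 1. The largest is 3, held by Grace.

Grace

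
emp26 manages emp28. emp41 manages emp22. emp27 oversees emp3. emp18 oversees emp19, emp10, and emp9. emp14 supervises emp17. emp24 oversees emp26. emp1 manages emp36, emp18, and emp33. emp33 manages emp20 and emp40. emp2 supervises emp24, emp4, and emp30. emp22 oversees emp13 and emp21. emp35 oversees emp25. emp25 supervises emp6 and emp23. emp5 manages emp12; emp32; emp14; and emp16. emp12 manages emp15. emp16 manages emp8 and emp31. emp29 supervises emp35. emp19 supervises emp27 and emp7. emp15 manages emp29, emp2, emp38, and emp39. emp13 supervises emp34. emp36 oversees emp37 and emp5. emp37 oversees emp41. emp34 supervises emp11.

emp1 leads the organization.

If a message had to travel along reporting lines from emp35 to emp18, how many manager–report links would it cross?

7

emp35 is 6 levels below emp1, and emp18 is 1 level below emp1 (their lowest common manager). The shortest path runs up from emp35 to emp1 and back down to emp18: 6 + 1 = 7 links.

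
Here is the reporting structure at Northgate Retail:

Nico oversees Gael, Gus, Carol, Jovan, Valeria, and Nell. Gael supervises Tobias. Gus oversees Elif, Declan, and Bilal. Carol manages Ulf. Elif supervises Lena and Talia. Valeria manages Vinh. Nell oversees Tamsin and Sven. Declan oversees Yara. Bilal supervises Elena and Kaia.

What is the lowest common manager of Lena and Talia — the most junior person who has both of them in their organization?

Lena's chain of managers is Elif, Gus, Nico. Talia's chain of managers is Elif, Gus, Nico. The first manager that appears in both chains is Elif.

Elif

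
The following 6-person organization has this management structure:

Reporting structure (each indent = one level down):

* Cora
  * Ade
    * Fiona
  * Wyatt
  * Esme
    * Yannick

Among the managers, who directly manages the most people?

Cora

Direct-report counts: Cora has 3; Esme has 1; Ade has 1. The largest is 3, held by Cora.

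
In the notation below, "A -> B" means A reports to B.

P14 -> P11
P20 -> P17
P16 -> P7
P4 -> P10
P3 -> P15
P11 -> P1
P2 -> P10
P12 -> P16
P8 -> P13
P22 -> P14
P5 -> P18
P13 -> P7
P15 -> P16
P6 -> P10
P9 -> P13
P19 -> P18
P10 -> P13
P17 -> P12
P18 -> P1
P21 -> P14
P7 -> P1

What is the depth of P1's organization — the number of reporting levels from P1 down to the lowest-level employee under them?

5

The longest chain under P1 runs P1 → P7 → P16 → P12 → P17 → P20, which is 5 levels below P1.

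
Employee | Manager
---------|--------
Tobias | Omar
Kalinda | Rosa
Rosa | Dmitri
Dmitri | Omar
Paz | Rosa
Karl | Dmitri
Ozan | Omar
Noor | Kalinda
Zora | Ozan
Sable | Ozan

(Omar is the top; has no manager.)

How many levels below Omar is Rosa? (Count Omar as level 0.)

Chain from Rosa up to Omar: Rosa → Dmitri → Omar. That is 2 steps up, so Rosa is 2 levels below Omar.

2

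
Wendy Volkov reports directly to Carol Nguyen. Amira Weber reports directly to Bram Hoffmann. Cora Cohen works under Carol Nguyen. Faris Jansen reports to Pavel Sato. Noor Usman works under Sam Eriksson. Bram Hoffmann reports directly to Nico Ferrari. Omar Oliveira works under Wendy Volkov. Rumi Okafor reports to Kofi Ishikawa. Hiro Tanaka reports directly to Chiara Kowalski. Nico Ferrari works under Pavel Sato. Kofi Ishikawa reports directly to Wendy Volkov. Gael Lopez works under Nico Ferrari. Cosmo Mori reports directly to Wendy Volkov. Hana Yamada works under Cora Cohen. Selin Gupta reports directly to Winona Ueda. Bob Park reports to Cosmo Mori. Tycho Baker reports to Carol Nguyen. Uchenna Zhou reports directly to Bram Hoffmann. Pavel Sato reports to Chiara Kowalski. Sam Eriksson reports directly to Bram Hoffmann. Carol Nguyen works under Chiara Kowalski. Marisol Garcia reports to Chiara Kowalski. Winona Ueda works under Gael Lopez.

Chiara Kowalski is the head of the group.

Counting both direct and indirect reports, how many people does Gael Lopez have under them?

2

Gael Lopez directly manages Winona Ueda. Under Winona Ueda: Selin Gupta (1). That's 2 in total.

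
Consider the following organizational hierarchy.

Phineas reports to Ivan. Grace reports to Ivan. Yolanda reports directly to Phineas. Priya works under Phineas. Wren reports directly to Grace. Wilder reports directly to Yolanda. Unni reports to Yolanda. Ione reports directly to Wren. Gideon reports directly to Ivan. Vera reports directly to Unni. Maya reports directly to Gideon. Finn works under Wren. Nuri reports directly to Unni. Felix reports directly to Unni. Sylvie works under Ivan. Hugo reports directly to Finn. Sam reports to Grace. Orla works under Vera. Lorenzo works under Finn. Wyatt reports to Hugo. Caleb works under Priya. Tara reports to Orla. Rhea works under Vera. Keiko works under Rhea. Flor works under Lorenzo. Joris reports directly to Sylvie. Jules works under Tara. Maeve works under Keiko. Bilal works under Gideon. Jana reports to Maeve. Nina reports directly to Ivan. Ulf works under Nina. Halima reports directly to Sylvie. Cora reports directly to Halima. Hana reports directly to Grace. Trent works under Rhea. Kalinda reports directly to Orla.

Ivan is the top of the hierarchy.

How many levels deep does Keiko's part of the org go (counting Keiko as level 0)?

The longest chain under Keiko runs Keiko → Maeve → Jana, which is 2 levels below Keiko.

2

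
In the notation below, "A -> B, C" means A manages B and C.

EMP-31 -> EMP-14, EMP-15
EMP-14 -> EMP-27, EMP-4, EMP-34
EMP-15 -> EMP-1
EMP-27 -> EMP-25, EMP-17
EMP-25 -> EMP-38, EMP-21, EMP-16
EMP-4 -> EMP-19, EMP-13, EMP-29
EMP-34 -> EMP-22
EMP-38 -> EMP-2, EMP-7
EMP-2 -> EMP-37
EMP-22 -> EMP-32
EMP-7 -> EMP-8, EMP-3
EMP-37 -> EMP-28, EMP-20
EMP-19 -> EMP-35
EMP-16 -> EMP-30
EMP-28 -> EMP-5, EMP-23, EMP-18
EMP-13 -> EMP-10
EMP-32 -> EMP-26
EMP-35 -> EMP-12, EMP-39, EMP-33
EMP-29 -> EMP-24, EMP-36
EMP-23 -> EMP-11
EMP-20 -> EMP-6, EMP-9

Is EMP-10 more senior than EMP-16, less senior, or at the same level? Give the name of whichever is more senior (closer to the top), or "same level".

Both EMP-10 and EMP-16 are 4 levels below EMP-31.

same level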